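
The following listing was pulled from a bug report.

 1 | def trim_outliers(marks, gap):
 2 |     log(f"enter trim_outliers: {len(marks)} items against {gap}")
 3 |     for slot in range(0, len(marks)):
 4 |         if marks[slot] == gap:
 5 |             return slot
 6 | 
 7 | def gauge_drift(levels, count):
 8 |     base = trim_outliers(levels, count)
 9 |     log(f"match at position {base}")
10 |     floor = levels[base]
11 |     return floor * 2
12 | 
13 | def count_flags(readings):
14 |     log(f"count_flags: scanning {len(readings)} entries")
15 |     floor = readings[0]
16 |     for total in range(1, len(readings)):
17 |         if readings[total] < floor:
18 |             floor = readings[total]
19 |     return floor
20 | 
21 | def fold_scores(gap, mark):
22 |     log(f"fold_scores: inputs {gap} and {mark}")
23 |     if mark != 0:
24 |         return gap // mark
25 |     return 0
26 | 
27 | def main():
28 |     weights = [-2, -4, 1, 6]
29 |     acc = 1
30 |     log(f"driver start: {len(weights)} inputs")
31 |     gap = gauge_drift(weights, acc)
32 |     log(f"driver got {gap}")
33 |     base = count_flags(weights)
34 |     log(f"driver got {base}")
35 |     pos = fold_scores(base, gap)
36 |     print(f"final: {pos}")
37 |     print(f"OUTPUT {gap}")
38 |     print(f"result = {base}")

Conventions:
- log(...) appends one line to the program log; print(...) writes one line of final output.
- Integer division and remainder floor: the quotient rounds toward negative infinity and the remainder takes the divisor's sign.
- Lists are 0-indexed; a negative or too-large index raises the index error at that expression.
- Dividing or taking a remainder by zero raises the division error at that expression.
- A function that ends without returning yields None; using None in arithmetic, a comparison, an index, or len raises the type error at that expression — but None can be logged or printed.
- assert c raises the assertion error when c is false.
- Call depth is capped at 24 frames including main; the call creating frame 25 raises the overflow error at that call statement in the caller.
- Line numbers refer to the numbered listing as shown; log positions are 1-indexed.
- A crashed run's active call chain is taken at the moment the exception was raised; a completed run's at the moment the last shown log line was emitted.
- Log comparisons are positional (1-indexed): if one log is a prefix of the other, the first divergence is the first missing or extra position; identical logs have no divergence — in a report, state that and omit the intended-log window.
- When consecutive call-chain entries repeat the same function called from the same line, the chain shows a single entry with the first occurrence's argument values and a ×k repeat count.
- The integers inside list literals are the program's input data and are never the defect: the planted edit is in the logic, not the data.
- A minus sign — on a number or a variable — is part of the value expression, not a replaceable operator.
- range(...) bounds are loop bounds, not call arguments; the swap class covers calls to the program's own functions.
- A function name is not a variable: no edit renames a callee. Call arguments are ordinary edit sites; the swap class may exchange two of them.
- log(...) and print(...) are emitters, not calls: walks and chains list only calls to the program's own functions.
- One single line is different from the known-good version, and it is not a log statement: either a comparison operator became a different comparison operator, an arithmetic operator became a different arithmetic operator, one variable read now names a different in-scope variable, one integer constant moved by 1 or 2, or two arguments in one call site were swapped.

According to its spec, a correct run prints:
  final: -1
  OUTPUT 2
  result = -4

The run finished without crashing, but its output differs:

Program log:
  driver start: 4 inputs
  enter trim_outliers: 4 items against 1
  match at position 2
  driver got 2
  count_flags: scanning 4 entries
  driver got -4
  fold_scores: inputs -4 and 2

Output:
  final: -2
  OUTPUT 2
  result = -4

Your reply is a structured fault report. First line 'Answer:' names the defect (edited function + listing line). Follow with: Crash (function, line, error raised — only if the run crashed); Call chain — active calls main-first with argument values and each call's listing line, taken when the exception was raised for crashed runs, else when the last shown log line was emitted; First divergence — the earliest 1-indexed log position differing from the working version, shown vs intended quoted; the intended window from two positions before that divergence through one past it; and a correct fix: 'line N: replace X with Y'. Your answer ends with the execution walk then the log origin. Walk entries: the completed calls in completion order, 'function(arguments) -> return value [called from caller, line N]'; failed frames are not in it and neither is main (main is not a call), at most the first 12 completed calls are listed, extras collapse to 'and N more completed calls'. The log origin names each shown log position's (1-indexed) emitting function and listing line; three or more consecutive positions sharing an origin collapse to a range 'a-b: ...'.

Answer: the defect is in main at line 35.
Key fact: The earliest visible damage is log position 7 — 'fold_scores: inputs -4 and 2' rather than the intended 'fold_scores: inputs 2 and -4'.
Call chain: main -> fold_scores(-4, 2) (called at line 35).
First divergence: position 7 — the shown line 'fold_scores: inputs -4 and 2' should read 'fold_scores: inputs 2 and -4'.
Intended log window:
  5: count_flags: scanning 4 entries
  6: driver got -4
  7: fold_scores: inputs 2 and -4
Execution walk:
  trim_outliers([-2, -4, 1, 6], 1) -> 2  [called from gauge_drift, line 8]
  gauge_drift([-2, -4, 1, 6], 1) -> 2  [called from main, line 31]
  count_flags([-2, -4, 1, 6]) -> -4  [called from main, line 33]
  fold_scores(-4, 2) -> -2  [called from main, line 35]
Log origin:
  1 — main, line 30
  2 — trim_outliers, line 2
  3 — gauge_drift, line 9
  4 — main, line 32
  5 — count_flags, line 14
  6 — main, line 34
  7 — fold_scores, line 22
A correct fix: line 35: replace `fold_scores(base, gap)` with `fold_scores(gap, base)`.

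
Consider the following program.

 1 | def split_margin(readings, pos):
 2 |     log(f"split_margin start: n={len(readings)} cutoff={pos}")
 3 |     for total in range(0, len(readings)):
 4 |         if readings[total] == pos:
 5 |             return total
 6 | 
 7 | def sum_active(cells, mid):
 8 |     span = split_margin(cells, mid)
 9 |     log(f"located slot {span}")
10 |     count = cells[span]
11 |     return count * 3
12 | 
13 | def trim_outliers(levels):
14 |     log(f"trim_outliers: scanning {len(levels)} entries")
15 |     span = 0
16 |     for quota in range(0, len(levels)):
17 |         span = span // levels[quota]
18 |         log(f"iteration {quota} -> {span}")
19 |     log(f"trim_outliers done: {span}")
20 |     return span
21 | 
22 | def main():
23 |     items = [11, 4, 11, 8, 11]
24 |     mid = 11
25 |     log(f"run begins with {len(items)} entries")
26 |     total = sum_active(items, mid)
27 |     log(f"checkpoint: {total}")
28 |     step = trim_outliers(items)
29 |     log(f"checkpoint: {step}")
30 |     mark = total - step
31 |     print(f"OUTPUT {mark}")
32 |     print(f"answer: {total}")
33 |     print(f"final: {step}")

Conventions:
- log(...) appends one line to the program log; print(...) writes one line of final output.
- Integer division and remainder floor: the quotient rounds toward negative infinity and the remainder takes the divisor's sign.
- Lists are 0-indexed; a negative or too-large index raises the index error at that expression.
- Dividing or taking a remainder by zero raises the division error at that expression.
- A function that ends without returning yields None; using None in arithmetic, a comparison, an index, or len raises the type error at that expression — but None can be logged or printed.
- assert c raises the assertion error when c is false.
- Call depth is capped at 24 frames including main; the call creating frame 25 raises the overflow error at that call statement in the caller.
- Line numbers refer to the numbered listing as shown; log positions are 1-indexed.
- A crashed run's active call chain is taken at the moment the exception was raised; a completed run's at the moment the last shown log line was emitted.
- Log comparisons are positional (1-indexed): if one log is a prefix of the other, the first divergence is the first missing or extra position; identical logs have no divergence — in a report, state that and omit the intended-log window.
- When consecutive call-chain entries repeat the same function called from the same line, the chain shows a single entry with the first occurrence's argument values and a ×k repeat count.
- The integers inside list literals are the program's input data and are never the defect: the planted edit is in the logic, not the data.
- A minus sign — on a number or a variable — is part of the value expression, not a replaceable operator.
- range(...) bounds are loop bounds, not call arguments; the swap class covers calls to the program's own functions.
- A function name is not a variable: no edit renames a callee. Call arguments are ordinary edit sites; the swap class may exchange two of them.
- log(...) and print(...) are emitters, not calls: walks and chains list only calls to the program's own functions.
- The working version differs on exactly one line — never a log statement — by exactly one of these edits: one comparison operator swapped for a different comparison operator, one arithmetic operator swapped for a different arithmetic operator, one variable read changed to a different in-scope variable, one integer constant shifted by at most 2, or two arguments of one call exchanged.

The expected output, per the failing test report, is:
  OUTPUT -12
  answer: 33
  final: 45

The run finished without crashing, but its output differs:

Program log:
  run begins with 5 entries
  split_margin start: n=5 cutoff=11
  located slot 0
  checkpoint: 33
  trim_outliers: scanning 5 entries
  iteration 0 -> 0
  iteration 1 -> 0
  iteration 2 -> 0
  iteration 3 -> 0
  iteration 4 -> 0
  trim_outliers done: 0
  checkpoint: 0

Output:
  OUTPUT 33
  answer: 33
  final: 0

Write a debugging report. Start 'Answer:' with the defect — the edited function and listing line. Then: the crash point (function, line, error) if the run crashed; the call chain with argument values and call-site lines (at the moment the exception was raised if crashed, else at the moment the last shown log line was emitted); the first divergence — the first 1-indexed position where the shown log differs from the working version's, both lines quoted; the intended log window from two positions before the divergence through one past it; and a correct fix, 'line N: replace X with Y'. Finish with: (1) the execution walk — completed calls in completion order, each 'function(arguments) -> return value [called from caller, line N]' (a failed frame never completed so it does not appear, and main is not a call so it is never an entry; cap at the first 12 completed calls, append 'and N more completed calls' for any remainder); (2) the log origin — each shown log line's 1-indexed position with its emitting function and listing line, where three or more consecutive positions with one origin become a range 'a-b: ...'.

Answer: the defect is in trim_outliers at line 17.
Key fact: The log first diverges at position 6: the faulty run prints 'iteration 0 -> 0' where the working version prints 'iteration 0 -> 11'.
Call chain: main.
First divergence: position 6 — shown 'iteration 0 -> 0', intended 'iteration 0 -> 11'.
Intended log window:
  4: checkpoint: 33
  5: trim_outliers: scanning 5 entries
  6: iteration 0 -> 11
  7: iteration 1 -> 15
Execution walk:
  split_margin([11, 4, 11, 8, 11], 11) -> 0  [called from sum_active, line 8]
  sum_active([11, 4, 11, 8, 11], 11) -> 33  [called from main, line 26]
  trim_outliers([11, 4, 11, 8, 11]) -> 0  [called from main, line 28]
Origin of each log line:
  1 — main, line 25
  2 — split_margin, line 2
  3 — sum_active, line 9
  4 — main, line 27
  5 — trim_outliers, line 14
  6-10 — trim_outliers, line 18
  11 — trim_outliers, line 19
  12 — main, line 29
A correct fix: line 17: replace `//` with `+`.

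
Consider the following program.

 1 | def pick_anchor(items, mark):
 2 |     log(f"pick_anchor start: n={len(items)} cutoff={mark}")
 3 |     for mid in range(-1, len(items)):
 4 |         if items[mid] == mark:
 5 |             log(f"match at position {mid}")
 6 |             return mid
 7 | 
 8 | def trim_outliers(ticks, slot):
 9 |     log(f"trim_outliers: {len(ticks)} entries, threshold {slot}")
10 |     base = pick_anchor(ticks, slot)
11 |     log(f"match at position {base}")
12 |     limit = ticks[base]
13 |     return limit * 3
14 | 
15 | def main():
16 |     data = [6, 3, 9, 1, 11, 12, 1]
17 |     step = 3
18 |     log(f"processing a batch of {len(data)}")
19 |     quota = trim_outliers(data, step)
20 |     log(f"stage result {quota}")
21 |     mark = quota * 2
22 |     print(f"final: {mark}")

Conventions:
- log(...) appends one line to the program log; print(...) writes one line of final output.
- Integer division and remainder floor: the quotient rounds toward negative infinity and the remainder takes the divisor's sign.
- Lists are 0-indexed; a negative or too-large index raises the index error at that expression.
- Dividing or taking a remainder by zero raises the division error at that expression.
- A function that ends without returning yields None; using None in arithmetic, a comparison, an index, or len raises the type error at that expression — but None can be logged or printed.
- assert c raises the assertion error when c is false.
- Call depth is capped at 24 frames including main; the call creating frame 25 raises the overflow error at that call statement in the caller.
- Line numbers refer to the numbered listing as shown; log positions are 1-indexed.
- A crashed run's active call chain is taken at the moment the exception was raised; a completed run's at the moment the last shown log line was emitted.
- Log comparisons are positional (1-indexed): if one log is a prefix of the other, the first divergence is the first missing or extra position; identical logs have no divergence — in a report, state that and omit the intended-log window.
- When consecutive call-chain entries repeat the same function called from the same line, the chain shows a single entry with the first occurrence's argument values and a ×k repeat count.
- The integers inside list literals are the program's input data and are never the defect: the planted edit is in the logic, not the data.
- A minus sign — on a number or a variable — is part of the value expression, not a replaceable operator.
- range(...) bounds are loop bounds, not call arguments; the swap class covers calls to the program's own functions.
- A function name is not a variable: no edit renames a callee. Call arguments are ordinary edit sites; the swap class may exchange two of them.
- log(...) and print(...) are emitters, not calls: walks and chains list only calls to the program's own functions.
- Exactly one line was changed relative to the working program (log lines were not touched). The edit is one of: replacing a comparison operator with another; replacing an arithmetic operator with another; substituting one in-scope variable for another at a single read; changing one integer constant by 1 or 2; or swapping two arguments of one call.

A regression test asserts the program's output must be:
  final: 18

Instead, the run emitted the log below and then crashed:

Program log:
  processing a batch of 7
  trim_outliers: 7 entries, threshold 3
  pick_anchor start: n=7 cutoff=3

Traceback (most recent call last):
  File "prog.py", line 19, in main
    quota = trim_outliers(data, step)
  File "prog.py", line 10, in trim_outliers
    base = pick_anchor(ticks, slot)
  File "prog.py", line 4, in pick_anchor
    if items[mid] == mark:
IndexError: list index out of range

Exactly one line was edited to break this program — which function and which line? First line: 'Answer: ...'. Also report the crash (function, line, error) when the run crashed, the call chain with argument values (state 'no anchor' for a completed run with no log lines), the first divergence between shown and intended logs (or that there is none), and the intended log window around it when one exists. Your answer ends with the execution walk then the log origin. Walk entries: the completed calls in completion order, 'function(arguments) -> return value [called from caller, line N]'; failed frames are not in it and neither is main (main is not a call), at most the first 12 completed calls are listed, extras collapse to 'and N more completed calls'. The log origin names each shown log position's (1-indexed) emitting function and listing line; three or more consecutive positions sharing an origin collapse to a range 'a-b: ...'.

Answer: the defect is in pick_anchor at line 3.
Core observation: A complete run would log 'match at position 1' next, but this one stopped at 3 lines.
Crash: pick_anchor, line 4, IndexError.
Call chain: main -> trim_outliers([6, 3, 9, 1, 11, 12, 1], 3) (called at line 19) -> pick_anchor([6, 3, 9, 1, 11, 12, 1], 3) (called at line 10).
First divergence: position 4 — the faulty run's log ends after 3 lines; the working version continues with 'match at position 1'.
Intended log window:
  2: trim_outliers: 7 entries, threshold 3
  3: pick_anchor start: n=7 cutoff=3
  4: match at position 1
  5: match at position 1
Execution walk:
  (no call completed)
Log origins:
  1: emitted by main (line 18)
  2: emitted by trim_outliers (line 9)
  3: emitted by pick_anchor (line 2)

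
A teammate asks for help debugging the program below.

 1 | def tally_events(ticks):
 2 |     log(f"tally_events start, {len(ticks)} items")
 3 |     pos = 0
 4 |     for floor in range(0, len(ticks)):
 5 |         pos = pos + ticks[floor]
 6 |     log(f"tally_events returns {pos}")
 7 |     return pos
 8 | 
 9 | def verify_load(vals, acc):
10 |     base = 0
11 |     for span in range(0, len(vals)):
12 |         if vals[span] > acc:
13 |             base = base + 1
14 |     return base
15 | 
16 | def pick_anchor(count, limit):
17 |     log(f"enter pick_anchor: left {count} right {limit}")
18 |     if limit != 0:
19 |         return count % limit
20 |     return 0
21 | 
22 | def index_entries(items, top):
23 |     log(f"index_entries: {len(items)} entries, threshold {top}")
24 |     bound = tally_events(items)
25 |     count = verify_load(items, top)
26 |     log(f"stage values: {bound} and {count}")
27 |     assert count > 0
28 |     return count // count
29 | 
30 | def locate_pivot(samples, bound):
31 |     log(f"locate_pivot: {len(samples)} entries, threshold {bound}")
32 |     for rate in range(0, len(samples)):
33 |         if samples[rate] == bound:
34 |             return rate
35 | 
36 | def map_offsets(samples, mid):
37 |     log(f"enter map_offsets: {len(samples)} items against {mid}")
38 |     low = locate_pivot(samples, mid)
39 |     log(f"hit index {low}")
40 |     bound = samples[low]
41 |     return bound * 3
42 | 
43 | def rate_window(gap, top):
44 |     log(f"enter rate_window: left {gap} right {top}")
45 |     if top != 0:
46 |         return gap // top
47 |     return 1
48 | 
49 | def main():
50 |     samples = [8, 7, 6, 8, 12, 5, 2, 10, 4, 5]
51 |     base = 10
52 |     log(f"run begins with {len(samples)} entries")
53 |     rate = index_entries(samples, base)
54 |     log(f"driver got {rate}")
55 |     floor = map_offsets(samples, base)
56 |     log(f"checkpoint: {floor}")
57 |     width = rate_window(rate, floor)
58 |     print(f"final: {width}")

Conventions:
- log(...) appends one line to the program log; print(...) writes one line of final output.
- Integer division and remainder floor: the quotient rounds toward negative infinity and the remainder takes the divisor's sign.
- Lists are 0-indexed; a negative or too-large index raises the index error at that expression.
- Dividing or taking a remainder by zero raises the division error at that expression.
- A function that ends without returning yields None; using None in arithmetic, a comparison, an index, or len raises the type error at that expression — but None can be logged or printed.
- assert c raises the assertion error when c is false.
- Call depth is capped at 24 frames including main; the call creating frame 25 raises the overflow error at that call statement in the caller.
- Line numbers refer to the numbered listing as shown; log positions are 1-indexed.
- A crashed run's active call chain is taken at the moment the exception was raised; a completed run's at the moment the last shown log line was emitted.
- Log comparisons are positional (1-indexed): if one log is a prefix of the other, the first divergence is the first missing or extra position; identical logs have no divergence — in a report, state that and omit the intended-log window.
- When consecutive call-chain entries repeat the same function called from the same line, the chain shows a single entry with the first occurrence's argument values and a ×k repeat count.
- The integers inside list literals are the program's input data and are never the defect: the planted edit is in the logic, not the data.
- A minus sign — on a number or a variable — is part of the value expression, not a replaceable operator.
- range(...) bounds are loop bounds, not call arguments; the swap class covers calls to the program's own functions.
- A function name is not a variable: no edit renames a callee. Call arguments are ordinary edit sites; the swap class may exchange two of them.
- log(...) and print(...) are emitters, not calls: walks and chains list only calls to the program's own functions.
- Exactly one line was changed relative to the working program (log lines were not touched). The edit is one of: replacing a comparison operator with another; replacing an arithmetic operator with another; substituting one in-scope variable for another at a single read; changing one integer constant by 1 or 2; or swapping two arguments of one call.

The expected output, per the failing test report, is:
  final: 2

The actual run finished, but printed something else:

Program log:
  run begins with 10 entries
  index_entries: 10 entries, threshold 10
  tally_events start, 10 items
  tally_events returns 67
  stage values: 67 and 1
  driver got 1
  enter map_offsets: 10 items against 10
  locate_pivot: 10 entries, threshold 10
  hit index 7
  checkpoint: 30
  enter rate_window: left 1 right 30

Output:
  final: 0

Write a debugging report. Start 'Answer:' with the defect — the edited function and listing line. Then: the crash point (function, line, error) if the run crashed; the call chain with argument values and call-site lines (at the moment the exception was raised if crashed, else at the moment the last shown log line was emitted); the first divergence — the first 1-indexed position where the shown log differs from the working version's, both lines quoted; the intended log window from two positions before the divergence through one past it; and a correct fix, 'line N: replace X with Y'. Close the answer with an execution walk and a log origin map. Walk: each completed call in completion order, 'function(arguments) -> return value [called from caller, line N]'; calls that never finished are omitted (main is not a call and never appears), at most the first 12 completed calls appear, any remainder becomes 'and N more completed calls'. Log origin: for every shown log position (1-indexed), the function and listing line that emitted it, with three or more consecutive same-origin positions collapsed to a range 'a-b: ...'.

Answer: the defect is in index_entries at line 28.
Core observation: Everything matches until log position 6, which reads 'driver got 1' in place of 'driver got 67'.
Call chain: main -> rate_window(1, 30) (called at line 57).
First divergence: at position 6 the run shows 'driver got 1' where the working version logs 'driver got 67'.
Intended log window:
  4: tally_events returns 67
  5: stage values: 67 and 1
  6: driver got 67
  7: enter map_offsets: 10 items against 10
Execution walk:
  tally_events([8, 7, 6, 8, 12, 5, 2, 10, 4, 5]) -> 67  [called from index_entries, line 24]
  verify_load([8, 7, 6, 8, 12, 5, 2, 10, 4, 5], 10) -> 1  [called from index_entries, line 25]
  index_entries([8, 7, 6, 8, 12, 5, 2, 10, 4, 5], 10) -> 1  [called from main, line 53]
  locate_pivot([8, 7, 6, 8, 12, 5, 2, 10, 4, 5], 10) -> 7  [called from map_offsets, line 38]
  map_offsets([8, 7, 6, 8, 12, 5, 2, 10, 4, 5], 10) -> 30  [called from main, line 55]
  rate_window(1, 30) -> 0  [called from main, line 57]
Origin of each log line:
  1: emitted by main (line 52)
  2: emitted by index_entries (line 23)
  3: emitted by tally_events (line 2)
  4: emitted by tally_events (line 6)
  5: emitted by index_entries (line 26)
  6: emitted by main (line 54)
  7: emitted by map_offsets (line 37)
  8: emitted by locate_pivot (line 31)
  9: emitted by map_offsets (line 39)
  10: emitted by main (line 56)
  11: emitted by rate_window (line 44)
A correct fix: line 28: replace `count // count` with `bound // count`.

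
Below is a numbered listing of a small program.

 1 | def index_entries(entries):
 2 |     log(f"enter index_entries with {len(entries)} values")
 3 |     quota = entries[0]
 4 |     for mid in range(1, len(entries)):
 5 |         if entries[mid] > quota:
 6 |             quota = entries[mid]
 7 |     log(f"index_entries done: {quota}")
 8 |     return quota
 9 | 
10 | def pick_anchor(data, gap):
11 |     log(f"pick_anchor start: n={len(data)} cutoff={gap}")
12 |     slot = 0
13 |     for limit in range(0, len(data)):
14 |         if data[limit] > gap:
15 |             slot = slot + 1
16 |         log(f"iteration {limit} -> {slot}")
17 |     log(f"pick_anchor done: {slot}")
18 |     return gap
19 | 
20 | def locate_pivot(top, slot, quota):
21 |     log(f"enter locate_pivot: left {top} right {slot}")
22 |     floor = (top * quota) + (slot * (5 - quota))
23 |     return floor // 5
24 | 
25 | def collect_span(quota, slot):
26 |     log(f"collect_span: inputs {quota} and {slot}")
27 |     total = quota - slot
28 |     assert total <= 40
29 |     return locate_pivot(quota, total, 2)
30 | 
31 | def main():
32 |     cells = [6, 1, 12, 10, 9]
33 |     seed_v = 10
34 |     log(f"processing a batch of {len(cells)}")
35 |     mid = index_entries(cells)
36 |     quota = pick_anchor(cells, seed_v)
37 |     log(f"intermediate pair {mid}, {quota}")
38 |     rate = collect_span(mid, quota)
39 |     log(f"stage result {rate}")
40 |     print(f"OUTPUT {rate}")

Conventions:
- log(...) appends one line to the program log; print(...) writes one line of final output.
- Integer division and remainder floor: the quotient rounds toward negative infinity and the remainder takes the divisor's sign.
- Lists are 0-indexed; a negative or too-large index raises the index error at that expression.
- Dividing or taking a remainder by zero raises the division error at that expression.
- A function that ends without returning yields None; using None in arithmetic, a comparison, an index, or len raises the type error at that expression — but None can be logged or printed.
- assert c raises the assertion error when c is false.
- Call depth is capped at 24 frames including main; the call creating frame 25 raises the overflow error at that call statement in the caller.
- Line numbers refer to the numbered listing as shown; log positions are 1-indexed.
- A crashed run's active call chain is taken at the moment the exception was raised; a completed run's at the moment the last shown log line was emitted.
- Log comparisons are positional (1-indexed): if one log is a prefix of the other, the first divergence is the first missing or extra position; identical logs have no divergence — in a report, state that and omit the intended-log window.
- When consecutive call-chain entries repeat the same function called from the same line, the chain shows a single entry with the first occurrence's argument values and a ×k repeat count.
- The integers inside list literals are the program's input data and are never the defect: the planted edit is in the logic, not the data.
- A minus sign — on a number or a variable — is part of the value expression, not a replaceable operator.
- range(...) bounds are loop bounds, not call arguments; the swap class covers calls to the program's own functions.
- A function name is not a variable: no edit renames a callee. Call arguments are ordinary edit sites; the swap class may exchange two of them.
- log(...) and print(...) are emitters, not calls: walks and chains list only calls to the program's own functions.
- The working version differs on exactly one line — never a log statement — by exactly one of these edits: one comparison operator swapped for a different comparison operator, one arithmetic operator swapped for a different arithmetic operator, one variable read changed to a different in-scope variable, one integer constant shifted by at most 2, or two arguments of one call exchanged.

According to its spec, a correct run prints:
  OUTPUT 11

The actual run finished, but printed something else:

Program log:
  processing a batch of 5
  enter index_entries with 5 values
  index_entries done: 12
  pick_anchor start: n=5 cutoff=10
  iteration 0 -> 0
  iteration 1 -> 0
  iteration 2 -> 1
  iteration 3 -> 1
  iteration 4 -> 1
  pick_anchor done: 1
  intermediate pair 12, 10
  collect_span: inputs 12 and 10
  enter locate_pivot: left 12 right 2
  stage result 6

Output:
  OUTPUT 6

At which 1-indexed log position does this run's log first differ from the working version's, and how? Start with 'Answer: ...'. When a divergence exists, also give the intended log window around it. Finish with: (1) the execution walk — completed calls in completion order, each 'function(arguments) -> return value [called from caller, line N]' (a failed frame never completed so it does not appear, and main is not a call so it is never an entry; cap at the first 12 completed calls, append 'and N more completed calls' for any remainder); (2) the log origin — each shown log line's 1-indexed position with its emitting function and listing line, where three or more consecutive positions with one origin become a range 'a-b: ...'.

Answer: position 11 — shown 'intermediate pair 12, 10', intended 'intermediate pair 12, 1'.
Intended log window:
  9: iteration 4 -> 1
  10: pick_anchor done: 1
  11: intermediate pair 12, 1
  12: collect_span: inputs 12 and 1
Execution walk:
  index_entries([6, 1, 12, 10, 9]) -> 12  [called from main, line 35]
  pick_anchor([6, 1, 12, 10, 9], 10) -> 10  [called from main, line 36]
  locate_pivot(12, 2, 2) -> 6  [called from collect_span, line 29]
  collect_span(12, 10) -> 6  [called from main, line 38]
Log line origins:
  1: from main, line 34
  2: from index_entries, line 2
  3: from index_entries, line 7
  4: from pick_anchor, line 11
  5-9: from pick_anchor, line 16
  10: from pick_anchor, line 17
  11: from main, line 37
  12: from collect_span, line 26
  13: from locate_pivot, line 21
  14: from main, line 39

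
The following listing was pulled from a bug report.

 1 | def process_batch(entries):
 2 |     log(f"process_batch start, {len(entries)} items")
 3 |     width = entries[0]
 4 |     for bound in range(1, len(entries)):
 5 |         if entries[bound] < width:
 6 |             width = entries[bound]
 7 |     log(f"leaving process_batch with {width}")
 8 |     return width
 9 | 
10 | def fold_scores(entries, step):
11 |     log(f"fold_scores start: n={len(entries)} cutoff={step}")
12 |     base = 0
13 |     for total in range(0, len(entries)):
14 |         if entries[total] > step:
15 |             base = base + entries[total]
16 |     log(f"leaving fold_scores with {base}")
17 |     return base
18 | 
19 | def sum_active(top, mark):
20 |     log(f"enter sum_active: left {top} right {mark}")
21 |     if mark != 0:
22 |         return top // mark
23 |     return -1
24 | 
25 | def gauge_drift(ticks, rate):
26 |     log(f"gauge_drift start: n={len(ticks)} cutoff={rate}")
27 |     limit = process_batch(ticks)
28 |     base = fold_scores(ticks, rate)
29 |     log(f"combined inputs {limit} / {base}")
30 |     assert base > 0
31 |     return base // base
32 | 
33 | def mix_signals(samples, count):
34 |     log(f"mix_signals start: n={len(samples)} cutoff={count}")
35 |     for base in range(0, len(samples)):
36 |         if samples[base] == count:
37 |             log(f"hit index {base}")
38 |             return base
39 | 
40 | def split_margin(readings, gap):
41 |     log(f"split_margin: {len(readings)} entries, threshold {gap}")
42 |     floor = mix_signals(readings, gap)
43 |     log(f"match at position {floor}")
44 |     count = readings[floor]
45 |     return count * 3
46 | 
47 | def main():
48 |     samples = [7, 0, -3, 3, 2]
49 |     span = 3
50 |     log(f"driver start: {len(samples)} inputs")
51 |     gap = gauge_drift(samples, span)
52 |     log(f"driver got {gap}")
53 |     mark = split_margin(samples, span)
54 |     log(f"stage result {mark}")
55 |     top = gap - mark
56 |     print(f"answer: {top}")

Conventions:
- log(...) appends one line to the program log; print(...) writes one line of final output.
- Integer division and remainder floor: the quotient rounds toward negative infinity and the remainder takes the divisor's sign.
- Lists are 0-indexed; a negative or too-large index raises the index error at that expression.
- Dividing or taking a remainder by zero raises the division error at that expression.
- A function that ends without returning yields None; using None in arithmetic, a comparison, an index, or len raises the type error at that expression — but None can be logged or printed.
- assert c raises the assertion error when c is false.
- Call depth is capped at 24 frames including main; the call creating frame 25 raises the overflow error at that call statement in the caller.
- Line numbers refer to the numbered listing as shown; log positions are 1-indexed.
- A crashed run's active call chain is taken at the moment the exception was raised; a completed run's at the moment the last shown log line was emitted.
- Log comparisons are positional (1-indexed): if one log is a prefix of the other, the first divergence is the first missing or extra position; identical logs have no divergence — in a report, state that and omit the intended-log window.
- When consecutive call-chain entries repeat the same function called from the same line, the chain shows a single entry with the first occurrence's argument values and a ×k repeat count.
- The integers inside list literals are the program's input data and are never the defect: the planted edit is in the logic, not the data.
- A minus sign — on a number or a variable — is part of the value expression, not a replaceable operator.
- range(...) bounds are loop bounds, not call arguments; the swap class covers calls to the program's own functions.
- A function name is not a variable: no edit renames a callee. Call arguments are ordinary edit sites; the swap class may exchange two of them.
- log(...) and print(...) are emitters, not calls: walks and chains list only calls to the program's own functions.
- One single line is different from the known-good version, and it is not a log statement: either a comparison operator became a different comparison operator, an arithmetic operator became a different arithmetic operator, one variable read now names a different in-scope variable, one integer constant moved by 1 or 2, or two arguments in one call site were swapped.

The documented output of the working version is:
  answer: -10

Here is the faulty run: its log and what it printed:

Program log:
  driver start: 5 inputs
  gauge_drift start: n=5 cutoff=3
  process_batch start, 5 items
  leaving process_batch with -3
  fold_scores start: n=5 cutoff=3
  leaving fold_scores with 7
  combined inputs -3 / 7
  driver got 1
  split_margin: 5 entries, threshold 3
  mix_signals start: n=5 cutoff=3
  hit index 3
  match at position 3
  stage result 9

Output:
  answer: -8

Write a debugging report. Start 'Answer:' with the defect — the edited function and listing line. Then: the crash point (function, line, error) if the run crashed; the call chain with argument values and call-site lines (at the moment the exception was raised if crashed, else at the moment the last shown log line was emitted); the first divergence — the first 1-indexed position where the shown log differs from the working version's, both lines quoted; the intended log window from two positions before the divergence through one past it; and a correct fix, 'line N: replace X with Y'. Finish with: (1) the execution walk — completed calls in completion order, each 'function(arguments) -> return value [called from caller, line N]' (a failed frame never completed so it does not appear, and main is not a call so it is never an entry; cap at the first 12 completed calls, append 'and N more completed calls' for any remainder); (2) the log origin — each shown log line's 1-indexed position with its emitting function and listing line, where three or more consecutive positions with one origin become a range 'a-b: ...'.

Answer: the defect is in gauge_drift at line 31.
The tell: Position 8 is the first bad log line: 'driver got 1' should read 'driver got -1'.
Call chain: main.
First divergence: position 8 — the shown line 'driver got 1' should read 'driver got -1'.
Intended log window:
  6: leaving fold_scores with 7
  7: combined inputs -3 / 7
  8: driver got -1
  9: split_margin: 5 entries, threshold 3
Execution walk:
  process_batch([7, 0, -3, 3, 2]) -> -3  [called from gauge_drift, line 27]
  fold_scores([7, 0, -3, 3, 2], 3) -> 7  [called from gauge_drift, line 28]
  gauge_drift([7, 0, -3, 3, 2], 3) -> 1  [called from main, line 51]
  mix_signals([7, 0, -3, 3, 2], 3) -> 3  [called from split_margin, line 42]
  split_margin([7, 0, -3, 3, 2], 3) -> 9  [called from main, line 53]
Log line origins:
  1: logged in main at line 50
  2: logged in gauge_drift at line 26
  3: logged in process_batch at line 2
  4: logged in process_batch at line 7
  5: logged in fold_scores at line 11
  6: logged in fold_scores at line 16
  7: logged in gauge_drift at line 29
  8: logged in main at line 52
  9: logged in split_margin at line 41
  10: logged in mix_signals at line 34
  11: logged in mix_signals at line 37
  12: logged in split_margin at line 43
  13: logged in main at line 54
A correct fix: line 31: replace `base // base` with `limit // base`.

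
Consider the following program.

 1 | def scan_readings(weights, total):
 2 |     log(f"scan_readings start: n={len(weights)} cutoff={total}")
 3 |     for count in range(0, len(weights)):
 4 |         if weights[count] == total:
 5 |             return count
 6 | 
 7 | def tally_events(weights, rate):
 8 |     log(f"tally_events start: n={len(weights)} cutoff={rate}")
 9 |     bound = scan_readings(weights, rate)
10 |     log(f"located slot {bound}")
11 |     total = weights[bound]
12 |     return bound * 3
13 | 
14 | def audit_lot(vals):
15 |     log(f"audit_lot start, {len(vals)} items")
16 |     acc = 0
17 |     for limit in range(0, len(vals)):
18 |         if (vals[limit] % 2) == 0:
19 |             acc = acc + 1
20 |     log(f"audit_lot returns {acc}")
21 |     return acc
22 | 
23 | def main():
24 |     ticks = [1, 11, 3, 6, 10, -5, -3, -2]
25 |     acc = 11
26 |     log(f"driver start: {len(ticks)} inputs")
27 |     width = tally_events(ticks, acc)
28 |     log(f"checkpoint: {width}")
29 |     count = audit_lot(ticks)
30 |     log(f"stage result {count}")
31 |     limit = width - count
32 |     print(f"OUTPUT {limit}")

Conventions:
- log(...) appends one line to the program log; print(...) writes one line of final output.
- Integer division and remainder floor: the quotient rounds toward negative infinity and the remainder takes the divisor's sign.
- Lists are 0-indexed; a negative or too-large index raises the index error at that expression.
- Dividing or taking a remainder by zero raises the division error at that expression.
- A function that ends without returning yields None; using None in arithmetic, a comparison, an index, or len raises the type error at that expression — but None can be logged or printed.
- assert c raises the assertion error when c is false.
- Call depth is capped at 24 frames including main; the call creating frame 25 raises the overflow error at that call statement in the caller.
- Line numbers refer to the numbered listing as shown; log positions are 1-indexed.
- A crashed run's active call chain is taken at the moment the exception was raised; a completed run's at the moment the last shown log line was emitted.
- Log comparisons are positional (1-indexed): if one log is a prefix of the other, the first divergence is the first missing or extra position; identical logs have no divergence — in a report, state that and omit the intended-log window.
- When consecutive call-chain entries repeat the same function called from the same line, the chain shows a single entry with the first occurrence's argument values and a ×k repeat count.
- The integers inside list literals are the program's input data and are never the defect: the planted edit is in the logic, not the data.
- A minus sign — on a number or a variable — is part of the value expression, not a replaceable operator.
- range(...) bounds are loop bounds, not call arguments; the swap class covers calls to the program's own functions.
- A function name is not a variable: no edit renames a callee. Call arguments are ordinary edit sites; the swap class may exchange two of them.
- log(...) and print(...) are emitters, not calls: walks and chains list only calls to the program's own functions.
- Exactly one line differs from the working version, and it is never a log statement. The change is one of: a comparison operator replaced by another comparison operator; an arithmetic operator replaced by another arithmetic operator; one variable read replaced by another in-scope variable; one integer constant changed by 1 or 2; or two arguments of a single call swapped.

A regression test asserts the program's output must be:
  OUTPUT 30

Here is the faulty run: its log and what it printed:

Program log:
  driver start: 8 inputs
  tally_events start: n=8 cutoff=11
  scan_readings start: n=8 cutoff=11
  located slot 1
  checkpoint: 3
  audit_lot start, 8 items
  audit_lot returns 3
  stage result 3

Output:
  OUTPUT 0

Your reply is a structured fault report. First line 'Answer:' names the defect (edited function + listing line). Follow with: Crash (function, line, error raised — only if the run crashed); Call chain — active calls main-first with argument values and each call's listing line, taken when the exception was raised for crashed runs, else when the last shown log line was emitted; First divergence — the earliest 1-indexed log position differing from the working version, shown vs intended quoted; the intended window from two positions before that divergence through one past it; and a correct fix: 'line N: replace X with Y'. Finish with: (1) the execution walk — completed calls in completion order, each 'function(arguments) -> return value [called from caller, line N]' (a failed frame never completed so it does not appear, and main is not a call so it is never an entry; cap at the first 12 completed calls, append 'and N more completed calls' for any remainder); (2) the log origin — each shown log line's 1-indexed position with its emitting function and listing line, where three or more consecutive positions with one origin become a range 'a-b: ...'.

Answer: the defect is in tally_events at line 12.
The tell: The log first diverges at position 5: the faulty run prints 'checkpoint: 3' where the working version prints 'checkpoint: 33'.
Call chain: main.
First divergence: position 5 — shown 'checkpoint: 3', intended 'checkpoint: 33'.
Intended log window:
  3: scan_readings start: n=8 cutoff=11
  4: located slot 1
  5: checkpoint: 33
  6: audit_lot start, 8 items
Execution walk:
  scan_readings([1, 11, 3, 6, 10, -5, -3, -2], 11) -> 1  [called from tally_events, line 9]
  tally_events([1, 11, 3, 6, 10, -5, -3, -2], 11) -> 3  [called from main, line 27]
  audit_lot([1, 11, 3, 6, 10, -5, -3, -2]) -> 3  [called from main, line 29]
Log origin:
  1 — main, line 26
  2 — tally_events, line 8
  3 — scan_readings, line 2
  4 — tally_events, line 10
  5 — main, line 28
  6 — audit_lot, line 15
  7 — audit_lot, line 20
  8 — main, line 30
A correct fix: line 12: replace `bound` with `total`.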